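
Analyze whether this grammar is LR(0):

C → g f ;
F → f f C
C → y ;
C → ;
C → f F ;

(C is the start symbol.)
Yes, the grammar is LR(0)

A grammar is LR(0) if no state in the canonical LR(0) collection has:
  - both a shift item (dot before a terminal) and a complete item (shift-reduce conflict), or
  - two or more complete items (reduce-reduce conflict; the accept item [C' → C .] counts as a complete item here).

Augment with C' → C and build the canonical LR(0) collection (I0 = CLOSURE({[C' → . C]}), then GOTO on every symbol after a dot until no new states appear). It has 14 states:
  I0: { [C → . ;], [C → . f F ;], [C → . g f ;], [C → . y ;], [C' → . C] }  — shift
  I1: { [C → ; .] }  — reduce
  I2: { [C' → C .] }  — accept
  I3: { [C → f . F ;], [F → . f f C] }  — shift
  I4: { [C → g . f ;] }  — shift
  I5: { [C → y . ;] }  — shift
  I6: { [C → y ; .] }  — reduce
  I7: { [C → g f . ;] }  — shift
  I8: { [C → g f ; .] }  — reduce
  I9: { [C → f F . ;] }  — shift
  I10: { [F → f . f C] }  — shift
  I11: { [C → . ;], [C → . f F ;], [C → . g f ;], [C → . y ;], [F → f f . C] }  — shift
  I12: { [F → f f C .] }  — reduce
  I13: { [C → f F ; .] }  — reduce

Every state is either a pure shift/goto state or contains exactly one complete item and nothing to shift — no conflicts. The grammar is LR(0).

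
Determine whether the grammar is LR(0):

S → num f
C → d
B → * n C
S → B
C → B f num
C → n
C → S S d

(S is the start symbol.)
No. Shift-reduce conflict between [S → B .] and [C → B . f num]

Augment with S' → S and build the canonical LR(0) collection (I0 = CLOSURE({[S' → . S]}), then GOTO on every symbol after a dot until no new states appear). It has 16 states:
  I0: { [B → . * n C], [S → . B], [S → . num f], [S' → . S] }  — shift
  I1: { [B → * . n C] }  — shift
  I2: { [S → B .] }  — reduce
  I3: { [S' → S .] }  — accept
  I4: { [S → num . f] }  — shift
  I5: { [S → num f .] }  — reduce
  I6: { [B → * n . C], [B → . * n C], [C → . B f num], [C → . S S d], [C → . d], [C → . n], [S → . B], [S → . num f] }  — shift
  I7: { [C → B . f num], [S → B .] }  — shift, reduce
  I8: { [B → * n C .] }  — reduce
  I9: { [B → . * n C], [C → S . S d], [S → . B], [S → . num f] }  — shift
  I10: { [C → d .] }  — reduce
  I11: { [C → n .] }  — reduce
  I12: { [C → S S . d] }  — shift
  I13: { [C → S S d .] }  — reduce
  I14: { [C → B f . num] }  — shift
  I15: { [C → B f num .] }  — reduce

Conflict in state I7:
  Shift-reduce conflict between [S → B .] and [C → B . f num]
So the grammar is NOT LR(0).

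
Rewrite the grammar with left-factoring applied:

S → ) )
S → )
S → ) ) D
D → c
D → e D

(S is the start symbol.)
Left-factoring transforms A → αβ₁ | αβ₂ into A → αA' and A' → β₁ | β₂
(α is the longest common prefix among the alternatives). Repeat until
no nonterminal has two alternatives with a common prefix.

Round 1: S has alternatives sharing prefix ')'. Introduce S': S → ) S'
  Add: S' → )
  Add: S' → ε
  Add: S' → ) D

Round 2: S' has alternatives sharing prefix ')'. Introduce S'': S' → ) S''
  Add: S'' → ε
  Add: S'' → D

No remaining common prefixes — done.

Resulting grammar:
S → ) S'
S' → ) S''
S'' → ε
S'' → D
S' → ε
D → c
D → e D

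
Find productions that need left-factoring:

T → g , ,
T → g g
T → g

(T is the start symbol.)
Yes, T has productions with common prefix 'g'

Left-factoring is needed when two productions for the same non-terminal
share a common prefix on the right-hand side.

Productions for T:
  T → g , ,
  T → g g
  T → g

Found common prefix 'g' in productions for T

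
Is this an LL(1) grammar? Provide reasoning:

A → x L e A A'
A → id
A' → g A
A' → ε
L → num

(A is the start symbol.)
A grammar is LL(1) if for each non-terminal N with multiple productions, the predict sets of those productions are pairwise disjoint, where PREDICT(N → α) = (FIRST(α) \ {ε}) ∪ (FOLLOW(N) if α ⇒* ε).

Relevant sets:
  FOLLOW(A') = { $, 'g' }

For A:
  PREDICT(A → x L e A A') = { 'x' }
  PREDICT(A → id) = { 'id' }
For A':
  PREDICT(A' → g A) = { 'g' }
  PREDICT(A' → ε) = { $, 'g' }
L has a single production, so nothing to check there.

Conflict found: Predict set conflict for A': { 'g' }
The grammar is NOT LL(1).

Answer: No. Predict set conflict for A': { 'g' }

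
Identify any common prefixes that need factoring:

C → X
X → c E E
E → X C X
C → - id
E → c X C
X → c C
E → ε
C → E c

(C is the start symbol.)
Yes, X has productions with common prefix 'c'

Left-factoring is needed when two productions for the same non-terminal
share a common prefix on the right-hand side.

Productions for C:
  C → X
  C → - id
  C → E c
Productions for X:
  X → c E E
  X → c C
Productions for E:
  E → X C X
  E → c X C
  E → ε

Found common prefix 'c' in productions for X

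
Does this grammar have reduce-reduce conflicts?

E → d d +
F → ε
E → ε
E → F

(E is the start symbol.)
Yes — I0: [E → .] vs [F → .]

A reduce-reduce conflict occurs when an LR(0) state has two complete items [A → α .] and [B → β .] — both call for a reduction, and with no lookahead the parser cannot choose between them.

Augment with E' → E and build the canonical LR(0) collection (I0 = CLOSURE({[E' → . E]}), then GOTO on every symbol after a dot until no new states appear). It has 6 states:
  I0: { [E → . F], [E → . d d +], [E → .], [E' → . E], [F → .] }  — shift, 2 reduces
  I1: { [E' → E .] }  — accept
  I2: { [E → F .] }  — reduce
  I3: { [E → d . d +] }  — shift
  I4: { [E → d d . +] }  — shift
  I5: { [E → d d + .] }  — reduce

I0 contains complete items [E → .], [F → .] — reduce-reduce conflict.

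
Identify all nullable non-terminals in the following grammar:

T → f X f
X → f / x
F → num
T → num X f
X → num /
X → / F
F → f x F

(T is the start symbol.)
None

A non-terminal is nullable if it can derive ε (the empty string): either it has an ε-production, or it has a production whose right-hand side consists entirely of nullable non-terminals.

There are no ε-productions, so no non-terminal can derive ε.
No non-terminals are nullable.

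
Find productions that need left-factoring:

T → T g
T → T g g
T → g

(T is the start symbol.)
Left-factoring is needed when two productions for the same non-terminal
share a common prefix on the right-hand side.

Productions for T:
  T → T g
  T → T g g
  T → g

Found common prefix 'T g' in productions for T

Answer: Yes, T has productions with common prefix 'T g'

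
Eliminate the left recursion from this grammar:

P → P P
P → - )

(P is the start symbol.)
P → - ) P'
P' → P P'
P' → ε

P is directly left-recursive. The standard transformation for
  A → A α₁ | ... | A α_m | β₁ | ... | β_n
is
  A  → β₁ A' | ... | β_n A'
  A' → α₁ A' | ... | α_m A' | ε

P → - ) becomes P → - ) P'
P → P P becomes P' → P P'
Add P' → ε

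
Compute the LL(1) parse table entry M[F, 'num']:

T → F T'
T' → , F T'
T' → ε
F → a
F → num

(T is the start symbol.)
To find M[F, 'num'], we find productions for F where 'num' is in the predict set (PREDICT(N → α) = (FIRST(α) \ {ε}) ∪ (FOLLOW(N) if α ⇒* ε)).

F → a: PREDICT = { 'a' }
F → num: PREDICT = { 'num' }
  'num' is in predict set, so this production goes in M[F, 'num']

M[F, 'num'] = F → num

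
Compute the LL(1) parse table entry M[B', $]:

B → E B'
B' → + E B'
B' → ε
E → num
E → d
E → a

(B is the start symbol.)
To find M[B', $], we find productions for B' where $ is in the predict set (PREDICT(N → α) = (FIRST(α) \ {ε}) ∪ (FOLLOW(N) if α ⇒* ε)).

Relevant sets:
  FOLLOW(B') = { $ }

B' → + E B': PREDICT = { '+' }
B' → ε: PREDICT = { $ }
  $ is in predict set, so this production goes in M[B', $]

M[B', $] = B' → ε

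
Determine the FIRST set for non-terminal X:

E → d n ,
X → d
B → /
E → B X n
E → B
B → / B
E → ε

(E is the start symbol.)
From X → d:
  - d is a terminal: add 'd' and stop

Collecting: FIRST(X) = { 'd' }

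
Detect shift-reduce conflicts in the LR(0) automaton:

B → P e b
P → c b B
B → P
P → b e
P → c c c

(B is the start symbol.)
Yes — I2: [B → P .] vs [B → P . e b]

Augment with B' → B and build the canonical LR(0) collection (I0 = CLOSURE({[B' → . B]}), then GOTO on every symbol after a dot until no new states appear). It has 12 states:
  I0: { [B → . P e b], [B → . P], [B' → . B], [P → . b e], [P → . c b B], [P → . c c c] }  — shift
  I1: { [B' → B .] }  — accept
  I2: { [B → P . e b], [B → P .] }  — shift, reduce
  I3: { [P → b . e] }  — shift
  I4: { [P → c . b B], [P → c . c c] }  — shift
  I5: { [B → . P e b], [B → . P], [P → . b e], [P → . c b B], [P → . c c c], [P → c b . B] }  — shift
  I6: { [P → c c . c] }  — shift
  I7: { [P → c c c .] }  — reduce
  I8: { [P → c b B .] }  — reduce
  I9: { [P → b e .] }  — reduce
  I10: { [B → P e . b] }  — shift
  I11: { [B → P e b .] }  — reduce

I2 contains reduce item [B → P .] and shift item [B → P . e b] — shift-reduce conflict.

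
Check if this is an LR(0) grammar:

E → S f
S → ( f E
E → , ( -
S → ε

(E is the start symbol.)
A grammar is LR(0) if no state in the canonical LR(0) collection has:
  - both a shift item (dot before a terminal) and a complete item (shift-reduce conflict), or
  - two or more complete items (reduce-reduce conflict; the accept item [E' → E .] counts as a complete item here).

Augment with E' → E and build the canonical LR(0) collection (I0 = CLOSURE({[E' → . E]}), then GOTO on every symbol after a dot until no new states appear). It has 10 states:
  I0: { [E → . , ( -], [E → . S f], [E' → . E], [S → . ( f E], [S → .] }  — shift, reduce
  I1: { [S → ( . f E] }  — shift
  I2: { [E → , . ( -] }  — shift
  I3: { [E' → E .] }  — accept
  I4: { [E → S . f] }  — shift
  I5: { [E → S f .] }  — reduce
  I6: { [E → , ( . -] }  — shift
  I7: { [E → , ( - .] }  — reduce
  I8: { [E → . , ( -], [E → . S f], [S → ( f . E], [S → . ( f E], [S → .] }  — shift, reduce
  I9: { [S → ( f E .] }  — reduce

Conflict in state I0:
  Shift-reduce conflict between [S → .] and [E → . , ( -]
So the grammar is NOT LR(0).

Answer: No. Shift-reduce conflict between [S → .] and [E → . , ( -]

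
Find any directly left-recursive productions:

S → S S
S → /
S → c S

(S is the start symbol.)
Direct left recursion occurs when N → N α for some non-terminal N (the right-hand side begins with the left-hand side itself).

S → S S: LEFT RECURSIVE (starts with S)
S → /: starts with '/'
S → c S: starts with c

The grammar has direct left recursion on: S.

Answer: Yes, S is left-recursive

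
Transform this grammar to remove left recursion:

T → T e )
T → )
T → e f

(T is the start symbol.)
T is directly left-recursive. The standard transformation for
  A → A α₁ | ... | A α_m | β₁ | ... | β_n
is
  A  → β₁ A' | ... | β_n A'
  A' → α₁ A' | ... | α_m A' | ε

T → ) becomes T → ) T'
T → e f becomes T → e f T'
T → T e ) becomes T' → e ) T'
Add T' → ε

Resulting grammar:
T → ) T'
T → e f T'
T' → e ) T'
T' → ε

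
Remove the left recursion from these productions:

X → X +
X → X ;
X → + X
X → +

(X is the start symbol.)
X is directly left-recursive. The standard transformation for
  A → A α₁ | ... | A α_m | β₁ | ... | β_n
is
  A  → β₁ A' | ... | β_n A'
  A' → α₁ A' | ... | α_m A' | ε

X → + X becomes X → + X X'
X → + becomes X → + X'
X → X + becomes X' → + X'
X → X ; becomes X' → ; X'
Add X' → ε

Resulting grammar:
X → + X X'
X → + X'
X' → + X'
X' → ; X'
X' → ε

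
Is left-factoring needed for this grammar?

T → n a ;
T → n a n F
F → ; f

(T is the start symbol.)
Left-factoring is needed when two productions for the same non-terminal
share a common prefix on the right-hand side.

Productions for T:
  T → n a ;
  T → n a n F

Found common prefix 'n a' in productions for T

Answer: Yes, T has productions with common prefix 'n a'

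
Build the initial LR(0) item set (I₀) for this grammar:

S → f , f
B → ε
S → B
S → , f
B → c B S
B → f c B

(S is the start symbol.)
{ [B → . c B S], [B → . f c B], [B → .], [S → . , f], [S → . B], [S → . f , f], [S' → . S] }

First, augment the grammar with S' → S
I₀ = CLOSURE({ [S' → . S] }):
  [S' → . S] has the dot before S: add [S → . f , f], [S → . B], [S → . , f]
  [S → . B] has the dot before B: add [B → .], [B → . c B S], [B → . f c B]
No further items can be added.

I₀ = { [B → . c B S], [B → . f c B], [B → .], [S → . , f], [S → . B], [S → . f , f], [S' → . S] }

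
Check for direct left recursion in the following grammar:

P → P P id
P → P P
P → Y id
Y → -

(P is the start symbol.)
Yes, P is left-recursive

Direct left recursion occurs when N → N α for some non-terminal N (the right-hand side begins with the left-hand side itself).

P → P P id: LEFT RECURSIVE (starts with P)
P → P P: LEFT RECURSIVE (starts with P)
P → Y id: starts with Y
Y → -: starts with '-'

The grammar has direct left recursion on: P.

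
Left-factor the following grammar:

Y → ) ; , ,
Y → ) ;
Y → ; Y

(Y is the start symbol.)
Y → ) ; Y'
Y' → , ,
Y' → ε
Y → ; Y

Left-factoring transforms A → αβ₁ | αβ₂ into A → αA' and A' → β₁ | β₂
(α is the longest common prefix among the alternatives). Repeat until
no nonterminal has two alternatives with a common prefix.

Round 1: Y has alternatives sharing prefix ') ;'. Introduce Y': Y → ) ; Y'
  Add: Y' → , ,
  Add: Y' → ε

No remaining common prefixes — done.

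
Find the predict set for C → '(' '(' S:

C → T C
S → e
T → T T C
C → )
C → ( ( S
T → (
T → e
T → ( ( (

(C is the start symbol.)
{ '(' }

PREDICT(C → '(' '(' S) = (FIRST(RHS) \ {ε}) ∪ (FOLLOW(C) if ε ∈ FIRST(RHS), i.e. RHS ⇒* ε)
FIRST('(' '(' S) = { '(' }
ε ∉ FIRST('(' '(' S), so FOLLOW(C) is not added.
PREDICT(C → '(' '(' S) = { '(' }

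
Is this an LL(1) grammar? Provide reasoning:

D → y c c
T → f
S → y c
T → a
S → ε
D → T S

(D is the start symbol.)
A grammar is LL(1) if for each non-terminal N with multiple productions, the predict sets of those productions are pairwise disjoint, where PREDICT(N → α) = (FIRST(α) \ {ε}) ∪ (FOLLOW(N) if α ⇒* ε).

Relevant sets:
  FIRST(T) = { 'a', 'f' }
  FOLLOW(S) = { $ }

For D:
  PREDICT(D → y c c) = { 'y' }
  PREDICT(D → T S) = { 'a', 'f' }
For T:
  PREDICT(T → f) = { 'f' }
  PREDICT(T → a) = { 'a' }
For S:
  PREDICT(S → y c) = { 'y' }
  PREDICT(S → ε) = { $ }

All predict sets are disjoint. The grammar IS LL(1).

Answer: Yes, the grammar is LL(1).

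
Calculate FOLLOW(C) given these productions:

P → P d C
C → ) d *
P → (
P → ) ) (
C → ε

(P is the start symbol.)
{ $, 'd' }

To compute FOLLOW(C), find every occurrence of C on a right-hand side N → α C β: add FIRST(β) \ {ε}, and if β is empty or nullable also add FOLLOW(N). Iterate to a fixed point.

In P → P d C: C is at the end, add FOLLOW(P)

The FOLLOW sets referred to above (computed the same way, to a fixed point):
  FOLLOW(P) = { $, 'd' }

Taking the union: FOLLOW(C) = { $, 'd' }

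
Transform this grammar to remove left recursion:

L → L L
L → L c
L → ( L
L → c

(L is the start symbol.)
L → ( L L'
L → c L'
L' → L L'
L' → c L'
L' → ε

L is directly left-recursive. The standard transformation for
  A → A α₁ | ... | A α_m | β₁ | ... | β_n
is
  A  → β₁ A' | ... | β_n A'
  A' → α₁ A' | ... | α_m A' | ε

L → ( L becomes L → ( L L'
L → c becomes L → c L'
L → L L becomes L' → L L'
L → L c becomes L' → c L'
Add L' → ε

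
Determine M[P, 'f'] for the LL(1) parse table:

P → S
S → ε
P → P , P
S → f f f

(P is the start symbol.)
To find M[P, 'f'], we find productions for P where 'f' is in the predict set (PREDICT(N → α) = (FIRST(α) \ {ε}) ∪ (FOLLOW(N) if α ⇒* ε)).

Relevant sets:
  FIRST(S) = { 'f', ε }
  FIRST(P) = { ',', 'f', ε }
  FOLLOW(P) = { $, ',' }

P → S: PREDICT = { $, ',', 'f' }
  'f' is in predict set, so this production goes in M[P, 'f']
P → P , P: PREDICT = { ',', 'f' }
  'f' is in predict set, so this production goes in M[P, 'f']

M[P, 'f'] = P → S, P → P , P  (a multiply-defined cell — the grammar is not LL(1))

Answer: P → S, P → P , P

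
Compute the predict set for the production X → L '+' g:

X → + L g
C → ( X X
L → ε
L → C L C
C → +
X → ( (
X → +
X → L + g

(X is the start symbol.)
{ '(', '+' }

PREDICT(X → L '+' g) = (FIRST(RHS) \ {ε}) ∪ (FOLLOW(X) if ε ∈ FIRST(RHS), i.e. RHS ⇒* ε)
FIRST(L) = { '(', '+', ε }
FIRST(L '+' g) = { '(', '+' }
ε ∉ FIRST(L '+' g), so FOLLOW(X) is not added.
PREDICT(X → L '+' g) = { '(', '+' }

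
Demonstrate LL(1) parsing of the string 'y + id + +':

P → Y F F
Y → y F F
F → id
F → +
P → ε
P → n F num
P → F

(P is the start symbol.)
LL(1) parsing maintains a stack (initially the start symbol over $) and the input. At each step: if the stack top is a terminal, match it against the current input token; if it is a non-terminal N, replace it with the RHS of M[N, lookahead] (the unique production whose predict set contains the lookahead).

Stack is shown with the top on the left.

Stack        Input         Action
---------------------------------
P $          y + id + + $  output P → Y F F
Y F F $      y + id + + $  output Y → y F F
y F F F F $  y + id + + $  match 'y'
F F F F $    + id + + $    output F → +
+ F F F $    + id + + $    match '+'
F F F $      id + + $      output F → id
id F F $     id + + $      match 'id'
F F $        + + $         output F → +
+ F $        + + $         match '+'
F $          + $           output F → +
+ $          + $           match '+'
$            $             accept

The string is accepted.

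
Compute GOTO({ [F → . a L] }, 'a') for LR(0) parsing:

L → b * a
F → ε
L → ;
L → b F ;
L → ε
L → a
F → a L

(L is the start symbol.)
{ [F → a . L], [L → . ;], [L → . a], [L → . b * a], [L → . b F ;], [L → .] }

GOTO(I, 'a') = CLOSURE({ [A → αX.β] : [A → α.Xβ] ∈ I, X = 'a' })

Items with dot before 'a', with the dot advanced:
  [F → . a L] → [F → a . L]
Closure of the advanced items:
  [F → a . L] has the dot before L: add [L → . b * a], [L → . ;], [L → . b F ;], [L → .], [L → . a]

GOTO = { [F → a . L], [L → . ;], [L → . a], [L → . b * a], [L → . b F ;], [L → .] }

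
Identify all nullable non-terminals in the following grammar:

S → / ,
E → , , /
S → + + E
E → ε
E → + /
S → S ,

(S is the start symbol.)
{ 'E' }

ε-productions: E → ε
So E is immediately nullable.
No further non-terminal can be added: every production for the remaining non-terminals contains a terminal or a non-nullable non-terminal.
Nullable = { 'E' }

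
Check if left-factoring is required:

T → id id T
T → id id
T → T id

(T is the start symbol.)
Yes, T has productions with common prefix 'id id'

Left-factoring is needed when two productions for the same non-terminal
share a common prefix on the right-hand side.

Productions for T:
  T → id id T
  T → id id
  T → T id

Found common prefix 'id id' in productions for T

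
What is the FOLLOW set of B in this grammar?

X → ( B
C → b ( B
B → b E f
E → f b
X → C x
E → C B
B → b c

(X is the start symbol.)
{ $, 'b', 'f', 'x' }

In X → ( B: B is at the end, add FOLLOW(X)
In C → b ( B: B is at the end, add FOLLOW(C)
In E → C B: B is at the end, add FOLLOW(E)

The FOLLOW sets referred to above (computed the same way, to a fixed point):
  FOLLOW(X) = { $ }
  FOLLOW(C) = { 'b', 'x' }
  FOLLOW(E) = { 'f' }

Taking the union: FOLLOW(B) = { $, 'b', 'f', 'x' }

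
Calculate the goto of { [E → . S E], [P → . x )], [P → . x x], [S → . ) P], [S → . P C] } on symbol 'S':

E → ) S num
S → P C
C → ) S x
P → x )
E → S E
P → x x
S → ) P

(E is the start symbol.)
GOTO(I, 'S') = CLOSURE({ [A → αX.β] : [A → α.Xβ] ∈ I, X = 'S' })

Items with dot before 'S', with the dot advanced:
  [E → . S E] → [E → S . E]
Closure of the advanced items:
  [E → S . E] has the dot before E: add [E → . ) S num], [E → . S E]
  [E → . S E] has the dot before S: add [S → . P C], [S → . ) P]
  [S → . P C] has the dot before P: add [P → . x )], [P → . x x]

GOTO = { [E → . ) S num], [E → . S E], [E → S . E], [P → . x )], [P → . x x], [S → . ) P], [S → . P C] }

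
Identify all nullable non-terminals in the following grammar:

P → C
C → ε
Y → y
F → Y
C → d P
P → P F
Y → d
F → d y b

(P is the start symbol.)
ε-productions: C → ε
So C is immediately nullable.
P → C: every symbol on the right is nullable, so P is nullable too.
No further non-terminal can be added: every production for the remaining non-terminals contains a terminal or a non-nullable non-terminal.
Nullable = { 'C', 'P' }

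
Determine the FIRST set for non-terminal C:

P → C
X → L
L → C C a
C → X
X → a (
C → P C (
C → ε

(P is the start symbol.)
To compute FIRST(C), examine every production with C on the left-hand side, reading each right-hand side left to right until a non-nullable symbol is reached.

FIRST sets of the other non-terminals involved (by the same procedure, iterated to a fixed point):
  FIRST(X) = { '(', 'a' }
  FIRST(P) = { '(', 'a', ε }

From C → X:
  - X is a non-terminal: add FIRST(X) \ {ε} = { '(', 'a' }
    X is not nullable, so stop
From C → P C (:
  - P is a non-terminal: add FIRST(P) \ {ε} = { '(', 'a' }
    P is nullable, so continue to the next symbol
  - C is the symbol being defined: contributes nothing new
    C is nullable, so continue to the next symbol
  - '(' is a terminal: add '(' and stop
From C → ε:
  - ε-production, so ε ∈ FIRST(C)

Collecting: FIRST(C) = { '(', 'a', ε }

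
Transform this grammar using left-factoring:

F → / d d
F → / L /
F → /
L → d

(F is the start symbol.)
F → / F'
F' → d d
F' → L /
F' → ε
L → d

Left-factoring transforms A → αβ₁ | αβ₂ into A → αA' and A' → β₁ | β₂
(α is the longest common prefix among the alternatives). Repeat until
no nonterminal has two alternatives with a common prefix.

Round 1: F has alternatives sharing prefix '/'. Introduce F': F → / F'
  Add: F' → d d
  Add: F' → L /
  Add: F' → ε

No remaining common prefixes — done.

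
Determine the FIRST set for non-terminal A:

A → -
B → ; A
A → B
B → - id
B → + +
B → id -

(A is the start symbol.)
FIRST sets of the other non-terminals involved (by the same procedure, iterated to a fixed point):
  FIRST(B) = { '+', '-', ';', 'id' }

From A → -:
  - '-' is a terminal: add '-' and stop
From A → B:
  - B is a non-terminal: add FIRST(B) \ {ε} = { '+', '-', ';', 'id' }
    B is not nullable, so stop

Collecting: FIRST(A) = { '+', '-', ';', 'id' }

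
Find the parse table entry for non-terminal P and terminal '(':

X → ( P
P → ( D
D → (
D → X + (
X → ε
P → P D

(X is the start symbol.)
P → ( D, P → P D

To find M[P, '('], we find productions for P where '(' is in the predict set (PREDICT(N → α) = (FIRST(α) \ {ε}) ∪ (FOLLOW(N) if α ⇒* ε)).

Relevant sets:
  FIRST(P) = { '(' }

P → ( D: PREDICT = { '(' }
  '(' is in predict set, so this production goes in M[P, '(']
P → P D: PREDICT = { '(' }
  '(' is in predict set, so this production goes in M[P, '(']

M[P, '('] = P → ( D, P → P D  (a multiply-defined cell — the grammar is not LL(1))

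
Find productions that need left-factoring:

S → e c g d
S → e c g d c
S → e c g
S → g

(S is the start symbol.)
Yes, S has productions with common prefix 'e c g'

Left-factoring is needed when two productions for the same non-terminal
share a common prefix on the right-hand side.

Productions for S:
  S → e c g d
  S → e c g d c
  S → e c g
  S → g

Found common prefix 'e c g' in productions for S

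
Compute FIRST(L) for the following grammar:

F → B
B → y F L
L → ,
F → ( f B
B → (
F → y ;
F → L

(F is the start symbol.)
To compute FIRST(L), examine every production with L on the left-hand side, reading each right-hand side left to right until a non-nullable symbol is reached.

From L → ,:
  - ',' is a terminal: add ',' and stop

Collecting: FIRST(L) = { ',' }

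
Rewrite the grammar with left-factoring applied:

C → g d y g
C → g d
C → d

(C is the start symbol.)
Left-factoring transforms A → αβ₁ | αβ₂ into A → αA' and A' → β₁ | β₂
(α is the longest common prefix among the alternatives). Repeat until
no nonterminal has two alternatives with a common prefix.

Round 1: C has alternatives sharing prefix 'g d'. Introduce C': C → g d C'
  Add: C' → y g
  Add: C' → ε

No remaining common prefixes — done.

Resulting grammar:
C → g d C'
C' → y g
C' → ε
C → d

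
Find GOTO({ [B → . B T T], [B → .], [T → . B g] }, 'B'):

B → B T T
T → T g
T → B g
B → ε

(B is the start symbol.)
{ [B → . B T T], [B → .], [B → B . T T], [T → . B g], [T → . T g], [T → B . g] }

GOTO(I, 'B') = CLOSURE({ [A → αX.β] : [A → α.Xβ] ∈ I, X = 'B' })

Items with dot before 'B', with the dot advanced:
  [B → . B T T] → [B → B . T T]
  [T → . B g] → [T → B . g]
Closure of the advanced items:
  [B → B . T T] has the dot before T: add [T → . T g], [T → . B g]
  [T → . B g] has the dot before B: add [B → . B T T], [B → .]

GOTO = { [B → . B T T], [B → .], [B → B . T T], [T → . B g], [T → . T g], [T → B . g] }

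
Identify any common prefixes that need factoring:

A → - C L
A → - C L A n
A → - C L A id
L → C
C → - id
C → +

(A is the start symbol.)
Yes, A has productions with common prefix '- C L'

Left-factoring is needed when two productions for the same non-terminal
share a common prefix on the right-hand side.

Productions for A:
  A → - C L
  A → - C L A n
  A → - C L A id
Productions for C:
  C → - id
  C → +

Found common prefix '- C L' in productions for A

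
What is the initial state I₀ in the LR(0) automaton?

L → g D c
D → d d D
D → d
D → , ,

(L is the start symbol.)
First, augment the grammar with L' → L
I₀ = CLOSURE({ [L' → . L] }):
  [L' → . L] has the dot before L: add [L → . g D c]
No further items can be added.

I₀ = { [L → . g D c], [L' → . L] }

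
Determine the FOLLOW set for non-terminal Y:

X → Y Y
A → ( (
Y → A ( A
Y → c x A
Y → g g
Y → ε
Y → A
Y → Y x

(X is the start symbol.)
To compute FOLLOW(Y), find every occurrence of Y on a right-hand side N → α Y β: add FIRST(β) \ {ε}, and if β is empty or nullable also add FOLLOW(N). Iterate to a fixed point.

In X → Y Y: Y is followed by Y, add FIRST(Y) \ {ε} = { '(', 'c', 'g', 'x' }
  Y is nullable, so also add FOLLOW(X)
In X → Y Y: Y is at the end, add FOLLOW(X)
In Y → Y x: Y is followed by x, add FIRST(x) \ {ε} = { 'x' }

The FOLLOW sets referred to above (computed the same way, to a fixed point):
  FOLLOW(X) = { $ }

Taking the union: FOLLOW(Y) = { $, '(', 'c', 'g', 'x' }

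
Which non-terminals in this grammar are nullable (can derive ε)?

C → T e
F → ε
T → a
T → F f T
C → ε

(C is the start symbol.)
ε-productions: F → ε, C → ε
So F, C are immediately nullable.
No further non-terminal can be added: every production for the remaining non-terminals contains a terminal or a non-nullable non-terminal.
Nullable = { 'C', 'F' }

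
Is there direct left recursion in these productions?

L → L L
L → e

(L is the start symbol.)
Yes, L is left-recursive

L → L L: LEFT RECURSIVE (starts with L)
L → e: starts with e

The grammar has direct left recursion on: L.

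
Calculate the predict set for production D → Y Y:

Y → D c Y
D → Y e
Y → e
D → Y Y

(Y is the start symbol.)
PREDICT(D → Y Y) = (FIRST(RHS) \ {ε}) ∪ (FOLLOW(D) if ε ∈ FIRST(RHS), i.e. RHS ⇒* ε)
FIRST(Y) = { 'e' }
FIRST(Y Y) = { 'e' }
ε ∉ FIRST(Y Y), so FOLLOW(D) is not added.
PREDICT(D → Y Y) = { 'e' }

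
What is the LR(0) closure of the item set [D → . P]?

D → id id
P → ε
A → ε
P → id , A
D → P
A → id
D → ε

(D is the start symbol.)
To compute CLOSURE, for each item [A → α.Bβ] where B is a non-terminal, add [B → .γ] for all productions B → γ; repeat for the newly added items until nothing changes.

Start with: [D → . P]
  [D → . P] has the dot before P: add [P → .], [P → . id , A]
No further items can be added.

CLOSURE = { [D → . P], [P → . id , A], [P → .] }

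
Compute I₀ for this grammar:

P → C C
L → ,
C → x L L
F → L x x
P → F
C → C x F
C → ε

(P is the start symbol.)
First, augment the grammar with P' → P
I₀ = CLOSURE({ [P' → . P] }):
  [P' → . P] has the dot before P: add [P → . C C], [P → . F]
  [P → . C C] has the dot before C: add [C → . x L L], [C → . C x F], [C → .]
  [P → . F] has the dot before F: add [F → . L x x]
  [F → . L x x] has the dot before L: add [L → . ,]
No further items can be added.

I₀ = { [C → . C x F], [C → . x L L], [C → .], [F → . L x x], [L → . ,], [P → . C C], [P → . F], [P' → . P] }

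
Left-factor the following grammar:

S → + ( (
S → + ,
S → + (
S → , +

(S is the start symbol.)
S → + S'
S' → ( S''
S'' → (
S'' → ε
S' → ,
S → , +

Left-factoring transforms A → αβ₁ | αβ₂ into A → αA' and A' → β₁ | β₂
(α is the longest common prefix among the alternatives). Repeat until
no nonterminal has two alternatives with a common prefix.

Round 1: S has alternatives sharing prefix '+'. Introduce S': S → + S'
  Add: S' → ( (
  Add: S' → ,
  Add: S' → (

Round 2: S' has alternatives sharing prefix '('. Introduce S'': S' → ( S''
  Add: S'' → (
  Add: S'' → ε

No remaining common prefixes — done.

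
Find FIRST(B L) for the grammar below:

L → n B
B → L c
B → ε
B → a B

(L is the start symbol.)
{ 'a', 'n' }

FIRST sets of the non-terminals involved (from the grammar, by fixed-point iteration):
  FIRST(B) = { 'a', 'n', ε }
  FIRST(L) = { 'n' }

To compute FIRST(B L), process the symbols left to right:
Symbol B is a non-terminal. Add FIRST(B) \ {ε} = { 'a', 'n' }
B is nullable (ε ∈ FIRST(B)), continue to the next symbol.
Symbol L is a non-terminal. Add FIRST(L) \ {ε} = { 'n' }
L is not nullable (ε ∉ FIRST(L)), so stop here.
FIRST(B L) = { 'a', 'n' }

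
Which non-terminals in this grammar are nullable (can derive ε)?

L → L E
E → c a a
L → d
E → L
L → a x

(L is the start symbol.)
There are no ε-productions, so no non-terminal can derive ε.
No non-terminals are nullable.

Answer: None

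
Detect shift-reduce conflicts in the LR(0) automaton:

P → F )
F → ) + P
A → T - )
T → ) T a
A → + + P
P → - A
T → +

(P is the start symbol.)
Yes — I7: [T → + .] vs [A → + . + P]

Augment with P' → P and build the canonical LR(0) collection (I0 = CLOSURE({[P' → . P]}), then GOTO on every symbol after a dot until no new states appear). It has 19 states:
  I0: { [F → . ) + P], [P → . - A], [P → . F )], [P' → . P] }  — shift
  I1: { [F → ) . + P] }  — shift
  I2: { [A → . + + P], [A → . T - )], [P → - . A], [T → . ) T a], [T → . +] }  — shift
  I3: { [P → F . )] }  — shift
  I4: { [P' → P .] }  — accept
  I5: { [P → F ) .] }  — reduce
  I6: { [T → ) . T a], [T → . ) T a], [T → . +] }  — shift
  I7: { [A → + . + P], [T → + .] }  — shift, reduce
  I8: { [P → - A .] }  — reduce
  I9: { [A → T . - )] }  — shift
  I10: { [A → T - . )] }  — shift
  I11: { [A → T - ) .] }  — reduce
  I12: { [A → + + . P], [F → . ) + P], [P → . - A], [P → . F )] }  — shift
  I13: { [A → + + P .] }  — reduce
  I14: { [T → + .] }  — reduce
  I15: { [T → ) T . a] }  — shift
  I16: { [T → ) T a .] }  — reduce
  I17: { [F → ) + . P], [F → . ) + P], [P → . - A], [P → . F )] }  — shift
  I18: { [F → ) + P .] }  — reduce

I7 contains reduce item [T → + .] and shift item [A → + . + P] — shift-reduce conflict.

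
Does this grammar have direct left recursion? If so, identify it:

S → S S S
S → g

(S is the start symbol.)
Yes, S is left-recursive

Direct left recursion occurs when N → N α for some non-terminal N (the right-hand side begins with the left-hand side itself).

S → S S S: LEFT RECURSIVE (starts with S)
S → g: starts with g

The grammar has direct left recursion on: S.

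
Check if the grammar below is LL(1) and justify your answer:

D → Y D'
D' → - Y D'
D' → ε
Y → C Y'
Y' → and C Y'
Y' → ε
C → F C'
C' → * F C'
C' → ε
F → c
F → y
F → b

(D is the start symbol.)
A grammar is LL(1) if for each non-terminal N with multiple productions, the predict sets of those productions are pairwise disjoint, where PREDICT(N → α) = (FIRST(α) \ {ε}) ∪ (FOLLOW(N) if α ⇒* ε).

Relevant sets:
  FOLLOW(D') = { $ }
  FOLLOW(Y') = { $, '-' }
  FOLLOW(C') = { $, '-', 'and' }

For D':
  PREDICT(D' → '-' Y D') = { '-' }
  PREDICT(D' → ε) = { $ }
For Y':
  PREDICT(Y' → and C Y') = { 'and' }
  PREDICT(Y' → ε) = { $, '-' }
For C':
  PREDICT(C' → '*' F C') = { '*' }
  PREDICT(C' → ε) = { $, '-', 'and' }
For F:
  PREDICT(F → c) = { 'c' }
  PREDICT(F → y) = { 'y' }
  PREDICT(F → b) = { 'b' }
D, Y, C have a single production, so nothing to check there.

All predict sets are disjoint. The grammar IS LL(1).

Answer: Yes, the grammar is LL(1).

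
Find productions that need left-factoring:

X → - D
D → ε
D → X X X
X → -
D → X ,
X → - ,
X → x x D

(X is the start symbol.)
Left-factoring is needed when two productions for the same non-terminal
share a common prefix on the right-hand side.

Productions for X:
  X → - D
  X → -
  X → - ,
  X → x x D
Productions for D:
  D → ε
  D → X X X
  D → X ,

Found common prefix '-' in productions for X
Found common prefix 'X' in productions for D

Answer: Yes, X has productions with common prefix '-'; D has productions with common prefix 'X'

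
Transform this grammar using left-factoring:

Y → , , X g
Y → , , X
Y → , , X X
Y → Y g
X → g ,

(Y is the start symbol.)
Y → , , X Y'
Y' → g
Y' → ε
Y' → X
Y → Y g
X → g ,

Left-factoring transforms A → αβ₁ | αβ₂ into A → αA' and A' → β₁ | β₂
(α is the longest common prefix among the alternatives). Repeat until
no nonterminal has two alternatives with a common prefix.

Round 1: Y has alternatives sharing prefix ', , X'. Introduce Y': Y → , , X Y'
  Add: Y' → g
  Add: Y' → ε
  Add: Y' → X

No remaining common prefixes — done.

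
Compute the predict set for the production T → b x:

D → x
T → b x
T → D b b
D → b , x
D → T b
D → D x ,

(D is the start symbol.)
{ 'b' }

PREDICT(T → b x) = (FIRST(RHS) \ {ε}) ∪ (FOLLOW(T) if ε ∈ FIRST(RHS), i.e. RHS ⇒* ε)
FIRST(b x) = { 'b' }
ε ∉ FIRST(b x), so FOLLOW(T) is not added.
PREDICT(T → b x) = { 'b' }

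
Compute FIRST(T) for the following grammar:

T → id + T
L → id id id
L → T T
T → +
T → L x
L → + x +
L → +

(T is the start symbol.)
To compute FIRST(T), examine every production with T on the left-hand side, reading each right-hand side left to right until a non-nullable symbol is reached.

FIRST sets of the other non-terminals involved (by the same procedure, iterated to a fixed point):
  FIRST(L) = { '+', 'id' }

From T → id + T:
  - id is a terminal: add 'id' and stop
From T → +:
  - '+' is a terminal: add '+' and stop
From T → L x:
  - L is a non-terminal: add FIRST(L) \ {ε} = { '+', 'id' }
    L is not nullable, so stop

Collecting: FIRST(T) = { '+', 'id' }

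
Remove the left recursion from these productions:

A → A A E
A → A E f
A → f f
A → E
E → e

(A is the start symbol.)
A is directly left-recursive. The standard transformation for
  A → A α₁ | ... | A α_m | β₁ | ... | β_n
is
  A  → β₁ A' | ... | β_n A'
  A' → α₁ A' | ... | α_m A' | ε

A → f f becomes A → f f A'
A → E becomes A → E A'
A → A A E becomes A' → A E A'
A → A E f becomes A' → E f A'
Add A' → ε

Productions for other non-terminals are unchanged:
  E → e

Resulting grammar:
A → f f A'
A → E A'
A' → A E A'
A' → E f A'
A' → ε
E → e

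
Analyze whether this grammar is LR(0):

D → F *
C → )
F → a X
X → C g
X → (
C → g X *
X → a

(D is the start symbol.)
Yes, the grammar is LR(0)

A grammar is LR(0) if no state in the canonical LR(0) collection has:
  - both a shift item (dot before a terminal) and a complete item (shift-reduce conflict), or
  - two or more complete items (reduce-reduce conflict; the accept item [D' → D .] counts as a complete item here).

Augment with D' → D and build the canonical LR(0) collection (I0 = CLOSURE({[D' → . D]}), then GOTO on every symbol after a dot until no new states appear). It has 14 states:
  I0: { [D → . F *], [D' → . D], [F → . a X] }  — shift
  I1: { [D' → D .] }  — accept
  I2: { [D → F . *] }  — shift
  I3: { [C → . )], [C → . g X *], [F → a . X], [X → . (], [X → . C g], [X → . a] }  — shift
  I4: { [X → ( .] }  — reduce
  I5: { [C → ) .] }  — reduce
  I6: { [X → C . g] }  — shift
  I7: { [F → a X .] }  — reduce
  I8: { [X → a .] }  — reduce
  I9: { [C → . )], [C → . g X *], [C → g . X *], [X → . (], [X → . C g], [X → . a] }  — shift
  I10: { [C → g X . *] }  — shift
  I11: { [C → g X * .] }  — reduce
  I12: { [X → C g .] }  — reduce
  I13: { [D → F * .] }  — reduce

Every state is either a pure shift/goto state or contains exactly one complete item and nothing to shift — no conflicts. The grammar is LR(0).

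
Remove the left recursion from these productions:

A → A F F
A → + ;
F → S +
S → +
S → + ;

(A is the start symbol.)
A → + ; A'
A' → F F A'
A' → ε
F → S +
S → +
S → + ;

A is directly left-recursive. The standard transformation for
  A → A α₁ | ... | A α_m | β₁ | ... | β_n
is
  A  → β₁ A' | ... | β_n A'
  A' → α₁ A' | ... | α_m A' | ε

A → + ; becomes A → + ; A'
A → A F F becomes A' → F F A'
Add A' → ε

Productions for other non-terminals are unchanged:
  F → S +
  S → +
  S → + ;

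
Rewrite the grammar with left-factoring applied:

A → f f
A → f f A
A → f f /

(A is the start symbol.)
Left-factoring transforms A → αβ₁ | αβ₂ into A → αA' and A' → β₁ | β₂
(α is the longest common prefix among the alternatives). Repeat until
no nonterminal has two alternatives with a common prefix.

Round 1: A has alternatives sharing prefix 'f f'. Introduce A': A → f f A'
  Add: A' → ε
  Add: A' → A
  Add: A' → /

No remaining common prefixes — done.

Resulting grammar:
A → f f A'
A' → ε
A' → A
A' → /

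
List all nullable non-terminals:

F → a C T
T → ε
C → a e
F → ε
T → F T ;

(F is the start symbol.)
A non-terminal is nullable if it can derive ε (the empty string): either it has an ε-production, or it has a production whose right-hand side consists entirely of nullable non-terminals.

ε-productions: T → ε, F → ε
So T, F are immediately nullable.
No further non-terminal can be added: every production for the remaining non-terminals contains a terminal or a non-nullable non-terminal.
Nullable = { 'F', 'T' }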